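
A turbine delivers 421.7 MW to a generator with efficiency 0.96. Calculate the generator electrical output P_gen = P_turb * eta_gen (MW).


P_gen = 421.7 * 0.96 = 404.8320 MW


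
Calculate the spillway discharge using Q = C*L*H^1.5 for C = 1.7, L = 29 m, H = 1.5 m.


Q = 1.7 * 29 * 1.5^1.5 = 90.5699 m^3/s


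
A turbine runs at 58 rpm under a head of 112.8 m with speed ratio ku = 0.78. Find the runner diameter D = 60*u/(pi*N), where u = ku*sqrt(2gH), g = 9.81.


u = 0.78 * sqrt(2*9.81*112.8) = 36.6943 m/s
D = 60 * 36.6943 / (pi * 58) = 12.0829 m


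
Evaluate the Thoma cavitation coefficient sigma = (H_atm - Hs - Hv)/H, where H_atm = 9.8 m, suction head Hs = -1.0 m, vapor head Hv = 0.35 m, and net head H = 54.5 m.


sigma = (9.8 - (-1.0) - 0.35) / 54.5 = 0.1917


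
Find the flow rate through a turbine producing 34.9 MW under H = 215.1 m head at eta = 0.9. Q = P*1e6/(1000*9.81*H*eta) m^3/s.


Q = 34.9 * 1e6 / (1000 * 9.81 * 215.1 * 0.9) = 18.3770 m^3/s


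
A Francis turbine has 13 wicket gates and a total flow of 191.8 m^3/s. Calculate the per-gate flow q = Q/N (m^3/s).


q = 191.8 / 13 = 14.7538 m^3/s


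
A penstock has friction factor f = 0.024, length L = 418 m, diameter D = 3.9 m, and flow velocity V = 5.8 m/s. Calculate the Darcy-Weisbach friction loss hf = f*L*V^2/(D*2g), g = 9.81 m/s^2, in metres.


hf = 0.024 * 418 * 5.8^2 / (3.9 * 2 * 9.81) = 4.4104 m


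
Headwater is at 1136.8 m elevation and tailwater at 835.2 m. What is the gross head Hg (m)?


Hg = 1136.8 - 835.2 = 301.6000 m


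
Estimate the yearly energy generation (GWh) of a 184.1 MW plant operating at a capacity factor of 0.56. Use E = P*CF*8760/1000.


E = 184.1 * 0.56 * 8760 / 1000 = 903.1210 GWh


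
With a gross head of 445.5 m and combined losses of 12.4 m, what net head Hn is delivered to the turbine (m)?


Hn = 445.5 - 12.4 = 433.1000 m


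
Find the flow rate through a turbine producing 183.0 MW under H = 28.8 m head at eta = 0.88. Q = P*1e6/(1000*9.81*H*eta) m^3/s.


Q = 183.0 * 1e6 / (1000 * 9.81 * 28.8 * 0.88) = 736.0493 m^3/s


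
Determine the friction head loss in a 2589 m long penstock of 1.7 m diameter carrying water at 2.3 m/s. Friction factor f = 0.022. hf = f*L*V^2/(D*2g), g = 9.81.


hf = 0.022 * 2589 * 2.3^2 / (1.7 * 2 * 9.81) = 9.0336 m


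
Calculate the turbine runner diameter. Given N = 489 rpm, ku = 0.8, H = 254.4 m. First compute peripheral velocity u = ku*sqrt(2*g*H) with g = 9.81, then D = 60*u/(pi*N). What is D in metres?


u = 0.8 * sqrt(2*9.81*254.4) = 56.5195 m/s
D = 60 * 56.5195 / (pi * 489) = 2.2074 m


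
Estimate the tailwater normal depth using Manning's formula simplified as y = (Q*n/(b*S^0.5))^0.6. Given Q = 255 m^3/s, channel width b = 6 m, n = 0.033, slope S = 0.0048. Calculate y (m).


y = (255 * 0.033 / (6 * 0.0048^0.5))^0.6 = 6.0781 m


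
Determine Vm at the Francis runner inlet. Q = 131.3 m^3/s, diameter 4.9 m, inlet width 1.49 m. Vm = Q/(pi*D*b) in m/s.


Vm = 131.3 / (pi * 4.9 * 1.49) = 5.7244 m/s


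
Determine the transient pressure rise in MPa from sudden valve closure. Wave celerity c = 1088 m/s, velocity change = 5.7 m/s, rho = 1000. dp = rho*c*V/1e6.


dp = 1000 * 1088 * 5.7 / 1e6 = 6.2016 MPa


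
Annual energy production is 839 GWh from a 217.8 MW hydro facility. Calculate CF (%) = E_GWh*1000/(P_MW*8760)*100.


CF = 839 * 1000 / (217.8 * 8760) * 100 = 43.9744 %


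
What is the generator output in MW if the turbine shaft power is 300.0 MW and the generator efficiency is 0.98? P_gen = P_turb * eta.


P_gen = 300.0 * 0.98 = 294.0000 MW


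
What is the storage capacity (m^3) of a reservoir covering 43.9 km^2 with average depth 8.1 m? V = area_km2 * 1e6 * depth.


V = 43.9 * 1e6 * 8.1 = 3.5559e+08 m^3


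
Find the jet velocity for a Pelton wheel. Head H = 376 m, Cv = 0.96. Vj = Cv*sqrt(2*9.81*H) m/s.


Vj = 0.96 * sqrt(2*9.81*376) = 82.4546 m/s


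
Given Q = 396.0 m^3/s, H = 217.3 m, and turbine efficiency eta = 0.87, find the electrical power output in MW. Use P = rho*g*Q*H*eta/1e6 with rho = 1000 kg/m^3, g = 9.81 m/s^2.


P = 1000 * 9.81 * 396.0 * 217.3 * 0.87 / 1e6 = 734.4178 MW


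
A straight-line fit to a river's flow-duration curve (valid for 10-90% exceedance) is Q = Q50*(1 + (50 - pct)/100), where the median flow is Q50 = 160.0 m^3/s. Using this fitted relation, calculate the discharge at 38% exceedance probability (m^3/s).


Q = 160.0 * (1 + (50 - 38)/100) = 179.2000 m^3/s


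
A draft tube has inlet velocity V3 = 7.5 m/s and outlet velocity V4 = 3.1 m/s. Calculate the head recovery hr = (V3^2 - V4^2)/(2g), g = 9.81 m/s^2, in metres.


hr = (7.5^2 - 3.1^2) / (2*9.81) = 2.3772 m


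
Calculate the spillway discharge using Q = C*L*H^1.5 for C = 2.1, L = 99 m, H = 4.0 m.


Q = 2.1 * 99 * 4.0^1.5 = 1663.2000 m^3/s


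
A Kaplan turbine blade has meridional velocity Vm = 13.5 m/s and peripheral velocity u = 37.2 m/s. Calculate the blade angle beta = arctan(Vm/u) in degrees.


beta = arctan(13.5 / 37.2) = 19.9460 degrees


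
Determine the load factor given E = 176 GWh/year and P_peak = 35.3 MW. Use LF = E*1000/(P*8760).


LF = 176 * 1000 / (35.3 * 8760) = 0.5692


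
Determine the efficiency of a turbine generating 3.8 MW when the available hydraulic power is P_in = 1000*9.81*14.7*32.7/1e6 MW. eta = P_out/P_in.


P_in = 1000 * 9.81 * 14.7 * 32.7 / 1e6 = 4.7156 MW
eta = 3.8 / 4.7156 = 0.8058


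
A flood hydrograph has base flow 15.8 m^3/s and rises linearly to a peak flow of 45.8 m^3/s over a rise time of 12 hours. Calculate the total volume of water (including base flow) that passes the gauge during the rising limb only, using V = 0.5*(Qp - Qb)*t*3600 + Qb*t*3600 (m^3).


V = 0.5*(45.8 - 15.8)*12*3600 + 15.8*12*3600 = 1.3306e+06 m^3


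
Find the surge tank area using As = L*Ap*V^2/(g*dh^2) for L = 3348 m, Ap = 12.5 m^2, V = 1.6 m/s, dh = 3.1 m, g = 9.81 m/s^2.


As = 3348 * 12.5 * 1.6^2 / (9.81 * 3.1^2) = 1136.4309 m^2


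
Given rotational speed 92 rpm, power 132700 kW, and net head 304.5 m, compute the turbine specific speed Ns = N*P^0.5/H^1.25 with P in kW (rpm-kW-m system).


Ns = 92 * 132700^0.5 / 304.5^1.25 = 26.3475


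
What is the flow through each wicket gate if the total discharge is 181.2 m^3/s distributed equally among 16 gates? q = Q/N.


q = 181.2 / 16 = 11.3250 m^3/s


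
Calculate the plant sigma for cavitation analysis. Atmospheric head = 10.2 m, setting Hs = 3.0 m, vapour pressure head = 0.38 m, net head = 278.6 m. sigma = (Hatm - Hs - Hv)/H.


sigma = (10.2 - 3.0 - 0.38) / 278.6 = 0.0245


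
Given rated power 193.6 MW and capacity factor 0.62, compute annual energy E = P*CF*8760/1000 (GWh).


E = 193.6 * 0.62 * 8760 / 1000 = 1051.4803 GWh


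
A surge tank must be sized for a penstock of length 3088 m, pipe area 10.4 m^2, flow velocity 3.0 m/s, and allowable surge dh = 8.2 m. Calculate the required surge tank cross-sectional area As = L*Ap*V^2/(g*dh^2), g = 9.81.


As = 3088 * 10.4 * 3.0^2 / (9.81 * 8.2^2) = 438.1839 m^2


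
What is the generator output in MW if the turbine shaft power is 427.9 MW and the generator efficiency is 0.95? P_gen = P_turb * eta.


P_gen = 427.9 * 0.95 = 406.5050 MW


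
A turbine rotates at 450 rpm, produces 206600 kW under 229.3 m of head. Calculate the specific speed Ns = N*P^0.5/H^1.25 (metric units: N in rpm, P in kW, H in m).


Ns = 450 * 206600^0.5 / 229.3^1.25 = 229.2306


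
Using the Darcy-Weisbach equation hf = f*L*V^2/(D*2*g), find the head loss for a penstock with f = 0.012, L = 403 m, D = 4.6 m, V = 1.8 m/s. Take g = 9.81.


hf = 0.012 * 403 * 1.8^2 / (4.6 * 2 * 9.81) = 0.1736 m


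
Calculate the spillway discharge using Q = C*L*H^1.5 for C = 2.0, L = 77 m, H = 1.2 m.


Q = 2.0 * 77 * 1.2^1.5 = 202.4383 m^3/s


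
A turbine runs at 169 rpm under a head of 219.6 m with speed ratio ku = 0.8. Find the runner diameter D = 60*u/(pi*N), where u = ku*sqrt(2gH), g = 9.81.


u = 0.8 * sqrt(2*9.81*219.6) = 52.5116 m/s
D = 60 * 52.5116 / (pi * 169) = 5.9343 m


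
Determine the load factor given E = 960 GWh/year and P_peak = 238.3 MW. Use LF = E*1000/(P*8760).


LF = 960 * 1000 / (238.3 * 8760) = 0.4599


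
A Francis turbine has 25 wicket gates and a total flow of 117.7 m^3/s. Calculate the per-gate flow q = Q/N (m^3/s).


q = 117.7 / 25 = 4.7080 m^3/s


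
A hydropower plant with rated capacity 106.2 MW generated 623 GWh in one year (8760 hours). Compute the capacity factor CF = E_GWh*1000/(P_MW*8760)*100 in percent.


CF = 623 * 1000 / (106.2 * 8760) * 100 = 66.9668 %


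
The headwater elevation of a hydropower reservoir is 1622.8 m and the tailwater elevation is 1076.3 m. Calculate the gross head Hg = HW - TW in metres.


Hg = 1622.8 - 1076.3 = 546.5000 m


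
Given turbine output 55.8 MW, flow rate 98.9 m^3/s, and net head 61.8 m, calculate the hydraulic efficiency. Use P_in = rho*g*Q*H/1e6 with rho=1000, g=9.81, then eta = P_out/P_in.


P_in = 1000 * 9.81 * 98.9 * 61.8 / 1e6 = 59.9589 MW
eta = 55.8 / 59.9589 = 0.9306


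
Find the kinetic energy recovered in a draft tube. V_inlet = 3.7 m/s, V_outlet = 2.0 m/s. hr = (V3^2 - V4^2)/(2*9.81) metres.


hr = (3.7^2 - 2.0^2) / (2*9.81) = 0.4939 m


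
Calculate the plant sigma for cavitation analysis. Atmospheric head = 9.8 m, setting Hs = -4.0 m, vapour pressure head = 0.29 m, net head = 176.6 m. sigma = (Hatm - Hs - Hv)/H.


sigma = (9.8 - (-4.0) - 0.29) / 176.6 = 0.0765


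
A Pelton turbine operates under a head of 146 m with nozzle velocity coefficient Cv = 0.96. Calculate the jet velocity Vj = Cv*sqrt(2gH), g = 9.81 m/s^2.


Vj = 0.96 * sqrt(2*9.81*146) = 51.3804 m/s


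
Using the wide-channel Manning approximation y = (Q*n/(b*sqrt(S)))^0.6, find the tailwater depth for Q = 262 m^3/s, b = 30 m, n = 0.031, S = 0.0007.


y = (262 * 0.031 / (30 * 0.0007^0.5))^0.6 = 4.0364 m


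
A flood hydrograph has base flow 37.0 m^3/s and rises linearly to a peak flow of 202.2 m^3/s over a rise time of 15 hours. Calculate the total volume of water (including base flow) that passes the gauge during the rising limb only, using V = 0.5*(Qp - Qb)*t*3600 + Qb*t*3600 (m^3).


V = 0.5*(202.2 - 37.0)*15*3600 + 37.0*15*3600 = 6.4584e+06 m^3


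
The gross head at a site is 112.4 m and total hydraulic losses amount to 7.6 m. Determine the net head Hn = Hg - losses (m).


Hn = 112.4 - 7.6 = 104.8000 m


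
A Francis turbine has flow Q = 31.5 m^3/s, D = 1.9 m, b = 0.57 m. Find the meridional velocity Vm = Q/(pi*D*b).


Vm = 31.5 / (pi * 1.9 * 0.57) = 9.2583 m/s


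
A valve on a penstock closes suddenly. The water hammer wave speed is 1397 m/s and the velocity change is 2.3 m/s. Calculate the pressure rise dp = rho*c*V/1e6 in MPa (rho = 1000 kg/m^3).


dp = 1000 * 1397 * 2.3 / 1e6 = 3.2131 MPa


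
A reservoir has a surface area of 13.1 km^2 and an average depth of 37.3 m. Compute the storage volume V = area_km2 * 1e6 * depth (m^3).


V = 13.1 * 1e6 * 37.3 = 4.8863e+08 m^3


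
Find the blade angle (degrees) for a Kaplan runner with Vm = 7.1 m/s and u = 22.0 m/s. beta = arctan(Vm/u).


beta = arctan(7.1 / 22.0) = 17.8863 degrees


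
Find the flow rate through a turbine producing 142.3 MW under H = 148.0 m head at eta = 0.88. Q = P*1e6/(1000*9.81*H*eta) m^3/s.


Q = 142.3 * 1e6 / (1000 * 9.81 * 148.0 * 0.88) = 111.3760 m^3/s


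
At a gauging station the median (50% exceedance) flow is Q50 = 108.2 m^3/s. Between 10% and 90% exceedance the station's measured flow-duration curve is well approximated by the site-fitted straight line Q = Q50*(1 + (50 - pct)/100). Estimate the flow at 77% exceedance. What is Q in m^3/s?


Q = 108.2 * (1 + (50 - 77)/100) = 78.9860 m^3/s


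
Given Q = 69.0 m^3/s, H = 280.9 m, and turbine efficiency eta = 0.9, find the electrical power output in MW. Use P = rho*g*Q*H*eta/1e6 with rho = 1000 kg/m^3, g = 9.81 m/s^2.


P = 1000 * 9.81 * 69.0 * 280.9 * 0.9 / 1e6 = 171.1246 MW


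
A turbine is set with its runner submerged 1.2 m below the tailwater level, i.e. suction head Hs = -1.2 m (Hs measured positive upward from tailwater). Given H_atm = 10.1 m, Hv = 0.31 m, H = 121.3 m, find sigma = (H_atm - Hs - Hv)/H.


sigma = (10.1 - (-1.2) - 0.31) / 121.3 = 0.0906


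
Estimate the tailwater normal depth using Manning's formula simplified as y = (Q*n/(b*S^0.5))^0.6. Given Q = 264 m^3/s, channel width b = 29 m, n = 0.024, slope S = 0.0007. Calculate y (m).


y = (264 * 0.024 / (29 * 0.0007^0.5))^0.6 = 3.5491 m


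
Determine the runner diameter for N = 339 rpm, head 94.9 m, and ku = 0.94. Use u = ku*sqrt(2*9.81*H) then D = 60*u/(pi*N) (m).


u = 0.94 * sqrt(2*9.81*94.9) = 40.5612 m/s
D = 60 * 40.5612 / (pi * 339) = 2.2851 m


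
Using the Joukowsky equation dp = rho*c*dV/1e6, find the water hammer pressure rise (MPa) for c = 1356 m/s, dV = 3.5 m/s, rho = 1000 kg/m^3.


dp = 1000 * 1356 * 3.5 / 1e6 = 4.7460 MPa


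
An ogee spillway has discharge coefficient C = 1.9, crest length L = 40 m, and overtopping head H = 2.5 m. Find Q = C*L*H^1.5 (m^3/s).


Q = 1.9 * 40 * 2.5^1.5 = 300.4164 m^3/s


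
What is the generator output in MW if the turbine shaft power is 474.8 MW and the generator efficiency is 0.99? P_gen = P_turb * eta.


P_gen = 474.8 * 0.99 = 470.0520 MW


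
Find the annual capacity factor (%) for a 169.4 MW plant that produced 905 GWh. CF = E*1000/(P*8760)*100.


CF = 905 * 1000 / (169.4 * 8760) * 100 = 60.9861 %


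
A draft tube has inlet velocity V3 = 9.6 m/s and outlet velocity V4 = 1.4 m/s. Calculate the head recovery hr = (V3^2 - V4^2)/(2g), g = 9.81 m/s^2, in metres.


hr = (9.6^2 - 1.4^2) / (2*9.81) = 4.5973 m


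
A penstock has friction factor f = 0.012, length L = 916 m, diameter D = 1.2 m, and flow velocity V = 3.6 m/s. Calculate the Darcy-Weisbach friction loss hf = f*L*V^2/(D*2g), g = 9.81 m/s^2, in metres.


hf = 0.012 * 916 * 3.6^2 / (1.2 * 2 * 9.81) = 6.0506 m


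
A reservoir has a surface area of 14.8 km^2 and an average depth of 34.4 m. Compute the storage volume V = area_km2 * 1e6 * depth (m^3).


V = 14.8 * 1e6 * 34.4 = 5.0912e+08 m^3


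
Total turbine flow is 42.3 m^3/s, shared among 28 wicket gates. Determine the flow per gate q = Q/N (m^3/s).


q = 42.3 / 28 = 1.5107 m^3/s


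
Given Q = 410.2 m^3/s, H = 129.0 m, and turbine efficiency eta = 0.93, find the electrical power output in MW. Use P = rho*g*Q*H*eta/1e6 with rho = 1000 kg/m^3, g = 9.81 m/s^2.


P = 1000 * 9.81 * 410.2 * 129.0 * 0.93 / 1e6 = 482.7667 MW


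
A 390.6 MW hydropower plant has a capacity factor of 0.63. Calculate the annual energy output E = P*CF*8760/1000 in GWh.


E = 390.6 * 0.63 * 8760 / 1000 = 2155.6433 GWh


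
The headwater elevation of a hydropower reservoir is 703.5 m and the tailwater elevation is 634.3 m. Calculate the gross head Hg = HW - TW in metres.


Hg = 703.5 - 634.3 = 69.2000 m


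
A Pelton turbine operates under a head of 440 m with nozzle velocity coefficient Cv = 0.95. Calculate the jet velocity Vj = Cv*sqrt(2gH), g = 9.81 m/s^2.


Vj = 0.95 * sqrt(2*9.81*440) = 88.2672 m/s


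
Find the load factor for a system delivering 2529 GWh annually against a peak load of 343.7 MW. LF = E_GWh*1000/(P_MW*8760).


LF = 2529 * 1000 / (343.7 * 8760) = 0.8400


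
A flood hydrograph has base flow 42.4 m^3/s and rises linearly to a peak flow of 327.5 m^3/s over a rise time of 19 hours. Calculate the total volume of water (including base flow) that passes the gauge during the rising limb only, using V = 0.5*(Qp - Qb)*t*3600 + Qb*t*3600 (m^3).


V = 0.5*(327.5 - 42.4)*19*3600 + 42.4*19*3600 = 1.2651e+07 m^3


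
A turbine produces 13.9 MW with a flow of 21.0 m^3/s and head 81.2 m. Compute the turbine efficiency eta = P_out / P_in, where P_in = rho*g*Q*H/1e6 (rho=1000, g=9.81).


P_in = 1000 * 9.81 * 21.0 * 81.2 / 1e6 = 16.7280 MW
eta = 13.9 / 16.7280 = 0.8309


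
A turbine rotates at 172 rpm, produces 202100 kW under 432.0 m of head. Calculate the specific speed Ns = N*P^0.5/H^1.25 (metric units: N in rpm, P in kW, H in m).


Ns = 172 * 202100^0.5 / 432.0^1.25 = 39.2606


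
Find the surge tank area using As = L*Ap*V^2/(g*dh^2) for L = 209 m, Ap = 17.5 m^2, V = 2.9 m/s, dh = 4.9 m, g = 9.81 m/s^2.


As = 209 * 17.5 * 2.9^2 / (9.81 * 4.9^2) = 130.5928 m^2


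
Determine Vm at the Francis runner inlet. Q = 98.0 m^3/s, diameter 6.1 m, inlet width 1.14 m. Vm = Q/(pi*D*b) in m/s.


Vm = 98.0 / (pi * 6.1 * 1.14) = 4.4858 m/s


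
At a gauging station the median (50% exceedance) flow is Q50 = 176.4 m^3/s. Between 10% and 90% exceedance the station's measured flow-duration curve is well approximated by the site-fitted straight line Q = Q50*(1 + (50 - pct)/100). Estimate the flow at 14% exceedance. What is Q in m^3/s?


Q = 176.4 * (1 + (50 - 14)/100) = 239.9040 m^3/s


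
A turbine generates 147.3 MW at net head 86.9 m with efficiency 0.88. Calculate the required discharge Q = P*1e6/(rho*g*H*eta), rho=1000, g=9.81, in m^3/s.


Q = 147.3 * 1e6 / (1000 * 9.81 * 86.9 * 0.88) = 196.3502 m^3/s


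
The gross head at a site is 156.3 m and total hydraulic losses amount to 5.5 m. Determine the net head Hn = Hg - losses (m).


Hn = 156.3 - 5.5 = 150.8000 m


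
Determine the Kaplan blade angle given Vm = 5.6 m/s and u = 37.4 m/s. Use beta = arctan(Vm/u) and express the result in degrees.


beta = arctan(5.6 / 37.4) = 8.5158 degrees


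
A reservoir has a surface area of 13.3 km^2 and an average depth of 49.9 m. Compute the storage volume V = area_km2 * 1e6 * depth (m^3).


V = 13.3 * 1e6 * 49.9 = 6.6367e+08 m^3


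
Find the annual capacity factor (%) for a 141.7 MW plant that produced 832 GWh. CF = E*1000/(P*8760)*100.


CF = 832 * 1000 / (141.7 * 8760) * 100 = 67.0269 %


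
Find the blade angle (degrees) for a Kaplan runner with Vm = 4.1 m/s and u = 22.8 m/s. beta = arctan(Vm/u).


beta = arctan(4.1 / 22.8) = 10.1942 degrees


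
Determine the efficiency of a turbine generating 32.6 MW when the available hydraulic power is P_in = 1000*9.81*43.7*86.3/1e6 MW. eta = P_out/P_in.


P_in = 1000 * 9.81 * 43.7 * 86.3 / 1e6 = 36.9966 MW
eta = 32.6 / 36.9966 = 0.8812


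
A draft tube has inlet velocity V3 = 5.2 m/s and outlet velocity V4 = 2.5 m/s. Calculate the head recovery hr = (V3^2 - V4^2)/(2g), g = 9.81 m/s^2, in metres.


hr = (5.2^2 - 2.5^2) / (2*9.81) = 1.0596 m


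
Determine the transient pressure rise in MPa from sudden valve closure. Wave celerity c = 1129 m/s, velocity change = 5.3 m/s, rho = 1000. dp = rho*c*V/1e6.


dp = 1000 * 1129 * 5.3 / 1e6 = 5.9837 MPa


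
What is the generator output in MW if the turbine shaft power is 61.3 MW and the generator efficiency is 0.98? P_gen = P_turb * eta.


P_gen = 61.3 * 0.98 = 60.0740 MW


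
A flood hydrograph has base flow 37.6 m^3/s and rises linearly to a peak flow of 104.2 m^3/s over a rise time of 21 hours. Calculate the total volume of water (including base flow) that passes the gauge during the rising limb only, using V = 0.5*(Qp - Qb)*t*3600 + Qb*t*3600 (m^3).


V = 0.5*(104.2 - 37.6)*21*3600 + 37.6*21*3600 = 5.3600e+06 m^3


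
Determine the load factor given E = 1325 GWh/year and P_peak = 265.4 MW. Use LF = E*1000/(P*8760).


LF = 1325 * 1000 / (265.4 * 8760) = 0.5699


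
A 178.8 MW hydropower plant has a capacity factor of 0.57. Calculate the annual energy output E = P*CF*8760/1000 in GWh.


E = 178.8 * 0.57 * 8760 / 1000 = 892.7842 GWh


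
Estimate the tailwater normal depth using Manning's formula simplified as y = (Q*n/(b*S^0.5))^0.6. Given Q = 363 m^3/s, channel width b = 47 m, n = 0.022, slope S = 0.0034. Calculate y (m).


y = (363 * 0.022 / (47 * 0.0034^0.5))^0.6 = 1.8997 m


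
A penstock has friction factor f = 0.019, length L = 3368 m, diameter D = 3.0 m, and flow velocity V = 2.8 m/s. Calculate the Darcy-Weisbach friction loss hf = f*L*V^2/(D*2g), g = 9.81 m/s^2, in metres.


hf = 0.019 * 3368 * 2.8^2 / (3.0 * 2 * 9.81) = 8.5236 m


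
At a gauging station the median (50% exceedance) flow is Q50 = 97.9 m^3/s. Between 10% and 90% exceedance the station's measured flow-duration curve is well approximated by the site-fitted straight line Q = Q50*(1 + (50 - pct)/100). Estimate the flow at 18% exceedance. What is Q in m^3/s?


Q = 97.9 * (1 + (50 - 18)/100) = 129.2280 m^3/s


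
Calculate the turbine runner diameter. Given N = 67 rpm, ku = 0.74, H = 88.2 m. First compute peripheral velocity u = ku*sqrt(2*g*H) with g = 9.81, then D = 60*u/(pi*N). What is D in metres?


u = 0.74 * sqrt(2*9.81*88.2) = 30.7833 m/s
D = 60 * 30.7833 / (pi * 67) = 8.7749 m


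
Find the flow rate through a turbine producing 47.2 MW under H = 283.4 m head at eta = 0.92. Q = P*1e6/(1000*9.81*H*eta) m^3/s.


Q = 47.2 * 1e6 / (1000 * 9.81 * 283.4 * 0.92) = 18.4538 m^3/s


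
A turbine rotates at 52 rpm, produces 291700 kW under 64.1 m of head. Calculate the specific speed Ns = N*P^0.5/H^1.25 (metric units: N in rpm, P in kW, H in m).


Ns = 52 * 291700^0.5 / 64.1^1.25 = 154.8457


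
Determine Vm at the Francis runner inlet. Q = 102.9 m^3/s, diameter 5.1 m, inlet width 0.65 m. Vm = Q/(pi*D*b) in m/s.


Vm = 102.9 / (pi * 5.1 * 0.65) = 9.8806 m/s


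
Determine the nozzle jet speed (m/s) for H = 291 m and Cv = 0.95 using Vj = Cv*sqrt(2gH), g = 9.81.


Vj = 0.95 * sqrt(2*9.81*291) = 71.7827 m/s


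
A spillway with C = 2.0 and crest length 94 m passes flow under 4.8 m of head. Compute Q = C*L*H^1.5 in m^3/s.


Q = 2.0 * 94 * 4.8^1.5 = 1977.0593 m^3/s


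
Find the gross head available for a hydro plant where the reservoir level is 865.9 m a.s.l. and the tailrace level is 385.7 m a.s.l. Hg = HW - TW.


Hg = 865.9 - 385.7 = 480.2000 m


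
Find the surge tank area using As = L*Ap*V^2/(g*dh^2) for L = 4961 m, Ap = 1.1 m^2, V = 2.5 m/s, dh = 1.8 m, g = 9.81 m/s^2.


As = 4961 * 1.1 * 2.5^2 / (9.81 * 1.8^2) = 1073.0697 m^2


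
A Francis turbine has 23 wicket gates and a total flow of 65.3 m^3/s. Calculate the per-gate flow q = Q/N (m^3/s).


q = 65.3 / 23 = 2.8391 m^3/s


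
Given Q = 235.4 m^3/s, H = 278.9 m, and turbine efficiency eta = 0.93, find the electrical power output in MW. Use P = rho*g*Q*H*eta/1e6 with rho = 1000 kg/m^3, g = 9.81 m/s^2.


P = 1000 * 9.81 * 235.4 * 278.9 * 0.93 / 1e6 = 598.9726 MW


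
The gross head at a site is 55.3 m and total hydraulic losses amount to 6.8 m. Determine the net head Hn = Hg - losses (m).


Hn = 55.3 - 6.8 = 48.5000 m


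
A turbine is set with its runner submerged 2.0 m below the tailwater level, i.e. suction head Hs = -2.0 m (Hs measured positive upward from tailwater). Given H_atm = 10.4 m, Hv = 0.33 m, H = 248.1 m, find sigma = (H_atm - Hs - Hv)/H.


sigma = (10.4 - (-2.0) - 0.33) / 248.1 = 0.0486


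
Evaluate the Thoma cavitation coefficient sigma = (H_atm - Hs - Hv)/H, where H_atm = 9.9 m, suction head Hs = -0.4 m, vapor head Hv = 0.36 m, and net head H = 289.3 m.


sigma = (9.9 - (-0.4) - 0.36) / 289.3 = 0.0344


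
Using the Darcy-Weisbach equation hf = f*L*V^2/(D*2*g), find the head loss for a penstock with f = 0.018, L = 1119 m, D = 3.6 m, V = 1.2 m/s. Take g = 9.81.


hf = 0.018 * 1119 * 1.2^2 / (3.6 * 2 * 9.81) = 0.4106 m


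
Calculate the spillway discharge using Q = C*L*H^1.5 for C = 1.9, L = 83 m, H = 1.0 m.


Q = 1.9 * 83 * 1.0^1.5 = 157.7000 m^3/s


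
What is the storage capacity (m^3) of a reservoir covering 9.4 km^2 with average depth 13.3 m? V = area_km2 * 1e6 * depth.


V = 9.4 * 1e6 * 13.3 = 1.2502e+08 m^3


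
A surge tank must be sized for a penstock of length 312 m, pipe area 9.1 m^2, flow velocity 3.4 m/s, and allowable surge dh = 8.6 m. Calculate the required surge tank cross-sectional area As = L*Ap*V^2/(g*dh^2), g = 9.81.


As = 312 * 9.1 * 3.4^2 / (9.81 * 8.6^2) = 45.2364 m^2


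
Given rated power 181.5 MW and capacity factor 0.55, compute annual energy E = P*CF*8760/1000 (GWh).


E = 181.5 * 0.55 * 8760 / 1000 = 874.4670 GWh


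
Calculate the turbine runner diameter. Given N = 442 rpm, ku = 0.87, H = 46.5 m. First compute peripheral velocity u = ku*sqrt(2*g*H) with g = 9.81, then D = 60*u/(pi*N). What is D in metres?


u = 0.87 * sqrt(2*9.81*46.5) = 26.2782 m/s
D = 60 * 26.2782 / (pi * 442) = 1.1355 m


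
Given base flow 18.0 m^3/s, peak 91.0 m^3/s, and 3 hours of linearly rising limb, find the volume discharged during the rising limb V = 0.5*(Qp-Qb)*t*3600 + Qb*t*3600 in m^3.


V = 0.5*(91.0 - 18.0)*3*3600 + 18.0*3*3600 = 588600.0000 m^3


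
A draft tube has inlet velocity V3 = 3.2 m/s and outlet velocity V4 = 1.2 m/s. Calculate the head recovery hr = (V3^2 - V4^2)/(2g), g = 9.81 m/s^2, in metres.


hr = (3.2^2 - 1.2^2) / (2*9.81) = 0.4485 m


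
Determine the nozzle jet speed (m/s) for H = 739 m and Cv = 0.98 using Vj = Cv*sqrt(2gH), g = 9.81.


Vj = 0.98 * sqrt(2*9.81*739) = 118.0043 m/s


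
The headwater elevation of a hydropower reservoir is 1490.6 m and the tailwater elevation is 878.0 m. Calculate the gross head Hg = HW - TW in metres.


Hg = 1490.6 - 878.0 = 612.6000 m


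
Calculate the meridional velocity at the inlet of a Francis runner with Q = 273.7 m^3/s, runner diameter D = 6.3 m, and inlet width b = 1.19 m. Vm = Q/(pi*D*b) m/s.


Vm = 273.7 / (pi * 6.3 * 1.19) = 11.6208 m/s


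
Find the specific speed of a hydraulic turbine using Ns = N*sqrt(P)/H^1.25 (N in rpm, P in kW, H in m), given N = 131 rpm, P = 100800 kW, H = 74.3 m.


Ns = 131 * 100800^0.5 / 74.3^1.25 = 190.6626


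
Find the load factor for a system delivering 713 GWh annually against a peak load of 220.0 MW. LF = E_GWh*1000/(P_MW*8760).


LF = 713 * 1000 / (220.0 * 8760) = 0.3700


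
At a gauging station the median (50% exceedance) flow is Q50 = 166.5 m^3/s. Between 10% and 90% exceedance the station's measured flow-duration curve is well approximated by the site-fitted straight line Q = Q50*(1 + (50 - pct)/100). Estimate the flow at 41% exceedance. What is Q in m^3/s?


Q = 166.5 * (1 + (50 - 41)/100) = 181.4850 m^3/s


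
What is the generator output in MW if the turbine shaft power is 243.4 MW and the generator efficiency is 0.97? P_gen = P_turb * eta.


P_gen = 243.4 * 0.97 = 236.0980 MW


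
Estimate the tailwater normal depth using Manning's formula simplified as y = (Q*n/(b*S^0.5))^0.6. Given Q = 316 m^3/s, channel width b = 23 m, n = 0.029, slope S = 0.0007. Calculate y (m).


y = (316 * 0.029 / (23 * 0.0007^0.5))^0.6 = 5.0896 m


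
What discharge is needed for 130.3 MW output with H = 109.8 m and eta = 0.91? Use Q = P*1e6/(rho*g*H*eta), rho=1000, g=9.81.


Q = 130.3 * 1e6 / (1000 * 9.81 * 109.8 * 0.91) = 132.9327 m^3/s


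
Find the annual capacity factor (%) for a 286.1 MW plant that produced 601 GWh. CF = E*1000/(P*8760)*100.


CF = 601 * 1000 / (286.1 * 8760) * 100 = 23.9802 %


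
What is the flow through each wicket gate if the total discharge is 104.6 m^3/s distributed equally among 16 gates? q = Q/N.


q = 104.6 / 16 = 6.5375 m^3/s


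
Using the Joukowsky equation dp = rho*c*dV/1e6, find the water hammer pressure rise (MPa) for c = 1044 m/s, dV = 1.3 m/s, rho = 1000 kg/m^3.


dp = 1000 * 1044 * 1.3 / 1e6 = 1.3572 MPa


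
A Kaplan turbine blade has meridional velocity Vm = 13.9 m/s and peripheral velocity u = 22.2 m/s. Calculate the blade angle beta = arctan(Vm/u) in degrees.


beta = arctan(13.9 / 22.2) = 32.0518 degrees


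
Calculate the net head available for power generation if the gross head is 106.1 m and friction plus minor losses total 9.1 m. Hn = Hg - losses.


Hn = 106.1 - 9.1 = 97.0000 m


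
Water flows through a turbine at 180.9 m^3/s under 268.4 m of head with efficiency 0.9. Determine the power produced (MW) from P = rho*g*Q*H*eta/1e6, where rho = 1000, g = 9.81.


P = 1000 * 9.81 * 180.9 * 268.4 * 0.9 / 1e6 = 428.6794 MW


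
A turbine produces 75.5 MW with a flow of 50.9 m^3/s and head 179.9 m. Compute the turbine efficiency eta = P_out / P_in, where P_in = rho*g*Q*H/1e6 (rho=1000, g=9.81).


P_in = 1000 * 9.81 * 50.9 * 179.9 / 1e6 = 89.8293 MW
eta = 75.5 / 89.8293 = 0.8405


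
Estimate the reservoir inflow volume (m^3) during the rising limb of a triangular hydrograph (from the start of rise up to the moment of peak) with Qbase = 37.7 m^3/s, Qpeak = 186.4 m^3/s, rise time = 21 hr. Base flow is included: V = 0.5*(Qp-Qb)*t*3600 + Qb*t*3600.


V = 0.5*(186.4 - 37.7)*21*3600 + 37.7*21*3600 = 8.4710e+06 m^3


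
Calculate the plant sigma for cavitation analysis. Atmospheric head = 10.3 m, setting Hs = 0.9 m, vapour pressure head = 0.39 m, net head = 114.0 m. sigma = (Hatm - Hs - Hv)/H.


sigma = (10.3 - 0.9 - 0.39) / 114.0 = 0.0790


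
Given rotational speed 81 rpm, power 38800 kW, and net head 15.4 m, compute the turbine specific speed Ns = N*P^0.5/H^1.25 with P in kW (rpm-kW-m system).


Ns = 81 * 38800^0.5 / 15.4^1.25 = 522.9979


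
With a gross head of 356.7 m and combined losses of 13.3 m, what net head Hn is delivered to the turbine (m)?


Hn = 356.7 - 13.3 = 343.4000 m


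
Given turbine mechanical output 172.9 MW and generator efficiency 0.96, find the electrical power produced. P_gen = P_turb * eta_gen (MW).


P_gen = 172.9 * 0.96 = 165.9840 MW


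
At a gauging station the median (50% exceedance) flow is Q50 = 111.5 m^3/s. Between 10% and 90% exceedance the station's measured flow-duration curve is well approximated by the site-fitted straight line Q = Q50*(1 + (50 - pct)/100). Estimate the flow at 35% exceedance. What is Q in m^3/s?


Q = 111.5 * (1 + (50 - 35)/100) = 128.2250 m^3/s


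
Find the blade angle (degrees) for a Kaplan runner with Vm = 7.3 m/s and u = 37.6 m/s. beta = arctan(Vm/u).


beta = arctan(7.3 / 37.6) = 10.9872 degrees


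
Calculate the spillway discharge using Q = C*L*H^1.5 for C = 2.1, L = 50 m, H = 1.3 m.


Q = 2.1 * 50 * 1.3^1.5 = 155.6339 m^3/s


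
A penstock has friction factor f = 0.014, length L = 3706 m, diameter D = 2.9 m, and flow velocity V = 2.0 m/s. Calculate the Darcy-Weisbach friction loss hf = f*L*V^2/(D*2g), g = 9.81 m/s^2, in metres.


hf = 0.014 * 3706 * 2.0^2 / (2.9 * 2 * 9.81) = 3.6475 m


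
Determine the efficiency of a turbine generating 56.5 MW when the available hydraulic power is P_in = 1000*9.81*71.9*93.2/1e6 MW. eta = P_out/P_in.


P_in = 1000 * 9.81 * 71.9 * 93.2 / 1e6 = 65.7376 MW
eta = 56.5 / 65.7376 = 0.8595


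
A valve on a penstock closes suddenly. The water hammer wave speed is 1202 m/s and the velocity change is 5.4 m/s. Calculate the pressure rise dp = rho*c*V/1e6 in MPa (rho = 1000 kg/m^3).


dp = 1000 * 1202 * 5.4 / 1e6 = 6.4908 MPa


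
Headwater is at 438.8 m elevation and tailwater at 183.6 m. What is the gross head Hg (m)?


Hg = 438.8 - 183.6 = 255.2000 m


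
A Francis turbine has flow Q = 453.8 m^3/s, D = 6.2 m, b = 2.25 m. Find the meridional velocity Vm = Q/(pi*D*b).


Vm = 453.8 / (pi * 6.2 * 2.25) = 10.3548 m/s


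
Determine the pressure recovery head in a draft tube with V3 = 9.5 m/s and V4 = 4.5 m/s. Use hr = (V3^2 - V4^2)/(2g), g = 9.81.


hr = (9.5^2 - 4.5^2) / (2*9.81) = 3.5678 m


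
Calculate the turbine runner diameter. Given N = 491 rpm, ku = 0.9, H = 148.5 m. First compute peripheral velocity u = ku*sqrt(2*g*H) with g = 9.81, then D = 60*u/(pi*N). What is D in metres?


u = 0.9 * sqrt(2*9.81*148.5) = 48.5797 m/s
D = 60 * 48.5797 / (pi * 491) = 1.8896 m


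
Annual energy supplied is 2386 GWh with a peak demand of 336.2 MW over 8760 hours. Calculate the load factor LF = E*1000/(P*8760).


LF = 2386 * 1000 / (336.2 * 8760) = 0.8102


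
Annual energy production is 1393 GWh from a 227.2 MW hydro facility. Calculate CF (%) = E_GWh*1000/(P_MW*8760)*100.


CF = 1393 * 1000 / (227.2 * 8760) * 100 = 69.9904 %


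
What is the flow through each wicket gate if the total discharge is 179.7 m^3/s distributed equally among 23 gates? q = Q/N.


q = 179.7 / 23 = 7.8130 m^3/s


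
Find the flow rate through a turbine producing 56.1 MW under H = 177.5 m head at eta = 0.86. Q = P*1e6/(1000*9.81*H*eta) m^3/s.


Q = 56.1 * 1e6 / (1000 * 9.81 * 177.5 * 0.86) = 37.4625 m^3/s


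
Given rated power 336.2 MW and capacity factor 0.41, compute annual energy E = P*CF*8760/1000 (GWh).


E = 336.2 * 0.41 * 8760 / 1000 = 1207.4959 GWh


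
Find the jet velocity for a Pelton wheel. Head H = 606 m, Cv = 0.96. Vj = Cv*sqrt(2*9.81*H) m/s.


Vj = 0.96 * sqrt(2*9.81*606) = 104.6784 m/s


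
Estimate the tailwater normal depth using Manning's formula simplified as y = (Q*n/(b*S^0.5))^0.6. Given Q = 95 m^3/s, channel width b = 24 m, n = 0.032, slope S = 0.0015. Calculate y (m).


y = (95 * 0.032 / (24 * 0.0015^0.5))^0.6 = 2.0360 m


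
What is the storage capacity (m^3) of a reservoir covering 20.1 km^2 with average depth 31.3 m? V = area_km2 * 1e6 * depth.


V = 20.1 * 1e6 * 31.3 = 6.2913e+08 m^3


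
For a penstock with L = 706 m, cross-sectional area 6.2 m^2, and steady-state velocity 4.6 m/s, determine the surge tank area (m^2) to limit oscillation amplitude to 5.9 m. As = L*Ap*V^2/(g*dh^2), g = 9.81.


As = 706 * 6.2 * 4.6^2 / (9.81 * 5.9^2) = 271.2308 m^2


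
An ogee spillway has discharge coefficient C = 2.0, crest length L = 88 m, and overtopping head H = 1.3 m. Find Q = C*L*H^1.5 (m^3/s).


Q = 2.0 * 88 * 1.3^1.5 = 260.8721 m^3/s


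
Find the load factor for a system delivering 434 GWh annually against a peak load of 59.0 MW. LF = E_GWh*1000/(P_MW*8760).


LF = 434 * 1000 / (59.0 * 8760) = 0.8397


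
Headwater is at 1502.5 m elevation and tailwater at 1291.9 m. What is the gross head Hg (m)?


Hg = 1502.5 - 1291.9 = 210.6000 m


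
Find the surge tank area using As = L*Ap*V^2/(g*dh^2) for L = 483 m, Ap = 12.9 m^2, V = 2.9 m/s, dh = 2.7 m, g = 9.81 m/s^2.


As = 483 * 12.9 * 2.9^2 / (9.81 * 2.7^2) = 732.7171 m^2


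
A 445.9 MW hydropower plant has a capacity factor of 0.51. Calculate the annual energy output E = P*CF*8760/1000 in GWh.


E = 445.9 * 0.51 * 8760 / 1000 = 1992.1028 GWh


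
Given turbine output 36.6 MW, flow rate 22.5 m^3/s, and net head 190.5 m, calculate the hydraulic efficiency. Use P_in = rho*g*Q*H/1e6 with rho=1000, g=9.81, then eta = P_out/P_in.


P_in = 1000 * 9.81 * 22.5 * 190.5 / 1e6 = 42.0481 MW
eta = 36.6 / 42.0481 = 0.8704


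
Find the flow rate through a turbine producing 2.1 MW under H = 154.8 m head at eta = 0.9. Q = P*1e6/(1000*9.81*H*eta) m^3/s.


Q = 2.1 * 1e6 / (1000 * 9.81 * 154.8 * 0.9) = 1.5365 m^3/s


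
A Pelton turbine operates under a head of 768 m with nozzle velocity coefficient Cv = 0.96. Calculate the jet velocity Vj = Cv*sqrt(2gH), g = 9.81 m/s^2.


Vj = 0.96 * sqrt(2*9.81*768) = 117.8423 m/s


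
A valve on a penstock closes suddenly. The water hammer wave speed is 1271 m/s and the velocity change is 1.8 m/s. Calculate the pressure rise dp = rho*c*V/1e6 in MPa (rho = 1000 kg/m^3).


dp = 1000 * 1271 * 1.8 / 1e6 = 2.2878 MPa


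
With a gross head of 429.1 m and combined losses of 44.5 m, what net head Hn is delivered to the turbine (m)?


Hn = 429.1 - 44.5 = 384.6000 m


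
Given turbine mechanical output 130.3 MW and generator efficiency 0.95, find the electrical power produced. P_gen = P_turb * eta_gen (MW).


P_gen = 130.3 * 0.95 = 123.7850 MW


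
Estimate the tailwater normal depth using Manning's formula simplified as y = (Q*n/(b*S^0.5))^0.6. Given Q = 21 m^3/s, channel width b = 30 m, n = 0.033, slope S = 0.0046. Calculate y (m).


y = (21 * 0.033 / (30 * 0.0046^0.5))^0.6 = 0.5240 m


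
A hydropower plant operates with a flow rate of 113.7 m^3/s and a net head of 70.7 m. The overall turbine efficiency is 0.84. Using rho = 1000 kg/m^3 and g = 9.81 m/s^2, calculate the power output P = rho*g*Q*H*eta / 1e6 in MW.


P = 1000 * 9.81 * 113.7 * 70.7 * 0.84 / 1e6 = 66.2412 MW


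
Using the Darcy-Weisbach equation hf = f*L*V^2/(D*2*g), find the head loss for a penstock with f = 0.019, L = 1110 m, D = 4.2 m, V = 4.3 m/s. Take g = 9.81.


hf = 0.019 * 1110 * 4.3^2 / (4.2 * 2 * 9.81) = 4.7322 m


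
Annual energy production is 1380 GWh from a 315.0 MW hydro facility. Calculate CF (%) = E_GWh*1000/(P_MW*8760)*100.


CF = 1380 * 1000 / (315.0 * 8760) * 100 = 50.0109 %


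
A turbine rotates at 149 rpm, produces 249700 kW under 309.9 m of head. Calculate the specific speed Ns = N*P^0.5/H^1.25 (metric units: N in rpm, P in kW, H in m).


Ns = 149 * 249700^0.5 / 309.9^1.25 = 57.2623


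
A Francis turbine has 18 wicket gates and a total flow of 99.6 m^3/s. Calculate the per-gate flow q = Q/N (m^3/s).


q = 99.6 / 18 = 5.5333 m^3/s


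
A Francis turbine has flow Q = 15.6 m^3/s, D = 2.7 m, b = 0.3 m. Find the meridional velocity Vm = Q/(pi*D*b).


Vm = 15.6 / (pi * 2.7 * 0.3) = 6.1304 m/s


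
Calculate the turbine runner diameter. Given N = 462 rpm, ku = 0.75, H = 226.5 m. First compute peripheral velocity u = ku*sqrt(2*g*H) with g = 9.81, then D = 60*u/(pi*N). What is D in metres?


u = 0.75 * sqrt(2*9.81*226.5) = 49.9971 m/s
D = 60 * 49.9971 / (pi * 462) = 2.0668 m


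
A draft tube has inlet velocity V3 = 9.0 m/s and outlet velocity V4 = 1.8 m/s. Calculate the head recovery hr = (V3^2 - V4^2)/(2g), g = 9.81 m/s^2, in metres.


hr = (9.0^2 - 1.8^2) / (2*9.81) = 3.9633 m


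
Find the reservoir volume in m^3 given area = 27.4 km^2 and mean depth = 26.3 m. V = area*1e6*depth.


V = 27.4 * 1e6 * 26.3 = 7.2062e+08 m^3


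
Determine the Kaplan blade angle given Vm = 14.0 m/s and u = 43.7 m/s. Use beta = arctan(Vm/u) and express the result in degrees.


beta = arctan(14.0 / 43.7) = 17.7637 degrees


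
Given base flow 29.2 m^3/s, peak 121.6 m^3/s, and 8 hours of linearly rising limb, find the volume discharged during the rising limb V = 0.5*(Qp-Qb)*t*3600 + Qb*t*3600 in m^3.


V = 0.5*(121.6 - 29.2)*8*3600 + 29.2*8*3600 = 2.1715e+06 m^3


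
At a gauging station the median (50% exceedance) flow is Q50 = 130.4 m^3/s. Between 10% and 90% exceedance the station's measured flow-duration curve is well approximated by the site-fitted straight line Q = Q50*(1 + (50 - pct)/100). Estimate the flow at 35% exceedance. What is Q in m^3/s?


Q = 130.4 * (1 + (50 - 35)/100) = 149.9600 m^3/s


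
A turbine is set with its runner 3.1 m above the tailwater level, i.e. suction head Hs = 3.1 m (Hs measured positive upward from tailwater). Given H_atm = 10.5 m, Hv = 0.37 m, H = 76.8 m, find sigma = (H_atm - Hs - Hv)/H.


sigma = (10.5 - 3.1 - 0.37) / 76.8 = 0.0915


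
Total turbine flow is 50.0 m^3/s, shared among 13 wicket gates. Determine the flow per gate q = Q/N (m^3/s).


q = 50.0 / 13 = 3.8462 m^3/s


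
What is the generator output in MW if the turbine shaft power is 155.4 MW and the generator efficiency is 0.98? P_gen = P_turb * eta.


P_gen = 155.4 * 0.98 = 152.2920 MW


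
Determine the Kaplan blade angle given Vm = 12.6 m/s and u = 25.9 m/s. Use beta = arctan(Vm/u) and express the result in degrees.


beta = arctan(12.6 / 25.9) = 25.9423 degrees


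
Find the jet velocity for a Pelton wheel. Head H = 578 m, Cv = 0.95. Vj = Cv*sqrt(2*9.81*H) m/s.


Vj = 0.95 * sqrt(2*9.81*578) = 101.1666 m/s


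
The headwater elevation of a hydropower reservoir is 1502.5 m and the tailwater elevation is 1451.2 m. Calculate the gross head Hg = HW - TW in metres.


Hg = 1502.5 - 1451.2 = 51.3000 m
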